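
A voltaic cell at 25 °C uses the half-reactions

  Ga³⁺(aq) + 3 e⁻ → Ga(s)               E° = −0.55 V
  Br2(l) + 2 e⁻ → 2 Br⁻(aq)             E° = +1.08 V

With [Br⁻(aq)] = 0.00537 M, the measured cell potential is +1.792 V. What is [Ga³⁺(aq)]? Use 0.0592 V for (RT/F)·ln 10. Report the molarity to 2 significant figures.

With Br₂/Br⁻ at the cathode and Ga³⁺/Ga at the anode, E°cell = +1.08 − (−0.55) = +1.63 V (n = 6).
From the Nernst equation, log Q = n(E° − E)/0.0592 = 6·(+1.63 − (+1.792))/0.0592 = −16.419.
The balanced reaction is 3 Br2(l) + 2 Ga(s) → 6 Br⁻(aq) + 2 Ga³⁺(aq), so Q = [Br⁻(aq)]^6·[Ga³⁺(aq)]^2.
Substituting the known concentrations and solving, log [Ga³⁺(aq)] = −1.399 and [Ga³⁺(aq)] = 0.040 M.

0.040 M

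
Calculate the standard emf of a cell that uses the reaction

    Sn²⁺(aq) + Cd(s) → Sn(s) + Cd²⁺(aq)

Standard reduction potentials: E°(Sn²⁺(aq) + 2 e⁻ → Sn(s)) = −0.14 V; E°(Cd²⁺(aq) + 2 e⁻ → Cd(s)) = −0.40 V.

+0.26 V

In the reaction as written, Sn²⁺(aq) is reduced (cathode) and Cd²⁺(aq) is produced by oxidation at the anode.
E°cell = E°(cathode) − E°(anode) = −0.14 − (−0.40) = +0.26 V.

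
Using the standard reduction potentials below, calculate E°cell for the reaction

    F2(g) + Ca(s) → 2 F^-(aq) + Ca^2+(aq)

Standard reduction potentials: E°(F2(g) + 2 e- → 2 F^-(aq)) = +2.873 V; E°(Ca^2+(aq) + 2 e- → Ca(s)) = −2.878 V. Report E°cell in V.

In the reaction as written, F2(g) is reduced (cathode) and Ca^2+(aq) is produced by oxidation at the anode.
E°cell = E°(cathode) − E°(anode) = +2.873 − (−2.878) = +5.751 V.

+5.751 V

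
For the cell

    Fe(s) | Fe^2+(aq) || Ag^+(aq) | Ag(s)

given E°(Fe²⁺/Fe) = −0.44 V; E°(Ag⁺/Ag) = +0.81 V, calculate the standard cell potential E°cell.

By convention the left-hand electrode in cell notation is the anode (oxidation) and the right-hand electrode is the cathode (reduction).
E°cell = E°(right) − E°(left) = +0.81 − (−0.44) = +1.25 V.

+1.25 V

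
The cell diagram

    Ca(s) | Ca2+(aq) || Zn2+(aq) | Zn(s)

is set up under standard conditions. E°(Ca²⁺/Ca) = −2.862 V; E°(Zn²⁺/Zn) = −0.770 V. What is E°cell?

By convention the left-hand electrode in cell notation is the anode (oxidation) and the right-hand electrode is the cathode (reduction).
E°cell = E°(right) − E°(left) = −0.770 − (−2.862) = +2.092 V.

+2.092 V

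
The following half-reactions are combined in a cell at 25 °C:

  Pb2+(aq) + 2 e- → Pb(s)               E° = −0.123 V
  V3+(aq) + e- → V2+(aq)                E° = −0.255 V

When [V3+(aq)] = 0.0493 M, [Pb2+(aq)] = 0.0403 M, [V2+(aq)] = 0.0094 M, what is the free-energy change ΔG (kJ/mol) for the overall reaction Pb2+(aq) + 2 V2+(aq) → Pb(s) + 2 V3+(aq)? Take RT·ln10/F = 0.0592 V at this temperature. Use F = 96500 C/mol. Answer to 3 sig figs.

−9.28 kJ/mol

E°cell = −0.123 − (−0.255) = +0.132 V; the balanced reaction transfers n = 2 electrons.
Q = [V3+(aq)]^2 / ([Pb2+(aq)]·[V2+(aq)]^2) = 683, so log Q = 2.834 and E = +0.132 − (0.0592/2)(2.834) = +0.0481 V.
Finally ΔG = −nFE = −(2)(96500 C/mol)(+0.0481 V) = −9.28 kJ/mol.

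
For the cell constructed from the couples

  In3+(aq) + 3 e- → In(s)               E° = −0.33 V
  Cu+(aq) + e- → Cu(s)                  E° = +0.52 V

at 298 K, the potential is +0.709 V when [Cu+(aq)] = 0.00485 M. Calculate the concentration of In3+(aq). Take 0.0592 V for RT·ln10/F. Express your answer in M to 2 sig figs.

1.6 M

With Cu⁺/Cu at the cathode and In³⁺/In at the anode, E°cell = +0.52 − (−0.33) = +0.85 V (n = 3).
From the Nernst equation, log Q = n(E° − E)/0.0592 = 3·(+0.85 − (+0.709))/0.0592 = 7.145.
Balancing electrons gives 3 Cu+(aq) + In(s) → 3 Cu(s) + In3+(aq); thus Q = [In3+(aq)] / [Cu+(aq)]^3.
Solving for the unknown gives log [In3+(aq)] = 0.202, so [In3+(aq)] ≈ 1.6 M.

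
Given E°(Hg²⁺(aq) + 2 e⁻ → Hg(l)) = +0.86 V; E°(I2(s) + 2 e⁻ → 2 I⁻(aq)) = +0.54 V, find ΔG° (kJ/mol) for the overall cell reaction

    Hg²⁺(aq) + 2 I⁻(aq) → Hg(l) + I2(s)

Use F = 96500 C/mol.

In the reaction as written Hg²⁺(aq) is reduced, so the Hg²⁺/Hg couple is the cathode and I₂/I⁻ is the anode.
E°cell = +0.86 − (+0.54) = +0.32 V; balancing electrons gives n = 2.
ΔG° = −nFE°cell = −(2)(96500)(+0.32) J/mol = −61.8 kJ/mol.

−61.8 kJ/mol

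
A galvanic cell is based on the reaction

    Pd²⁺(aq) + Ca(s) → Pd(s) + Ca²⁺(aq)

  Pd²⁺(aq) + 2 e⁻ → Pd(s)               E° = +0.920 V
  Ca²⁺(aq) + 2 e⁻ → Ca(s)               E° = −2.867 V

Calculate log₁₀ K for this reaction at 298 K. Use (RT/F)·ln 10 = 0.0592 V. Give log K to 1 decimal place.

log K = 127.9

The Pd²⁺/Pd couple is reduced (cathode); E°cell = +0.920 − (−2.867) = +3.787 V with n = 2.
At equilibrium E = 0, so log K = nE°cell / 0.0592 = (2)(+3.787) / 0.0592 = 127.9.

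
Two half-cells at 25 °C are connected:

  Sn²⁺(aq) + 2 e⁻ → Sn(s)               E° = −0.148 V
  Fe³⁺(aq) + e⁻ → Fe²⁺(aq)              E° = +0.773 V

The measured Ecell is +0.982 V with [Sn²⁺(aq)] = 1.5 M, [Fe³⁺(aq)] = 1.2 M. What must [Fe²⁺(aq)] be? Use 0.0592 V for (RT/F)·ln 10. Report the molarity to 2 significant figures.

0.091 M

Fe³⁺/Fe²⁺ is the cathode (higher E°); E°cell = +0.773 − (−0.148) = +0.921 V with n = 2.
From the Nernst equation, log Q = n(E° − E)/0.0592 = 2·(+0.921 − (+0.982))/0.0592 = −2.061.
The balanced reaction is 2 Fe³⁺(aq) + Sn(s) → 2 Fe²⁺(aq) + Sn²⁺(aq), so Q = ([Fe²⁺(aq)]^2·[Sn²⁺(aq)]) / [Fe³⁺(aq)]^2.
Solving for the unknown gives log [Fe²⁺(aq)] = −1.039, so [Fe²⁺(aq)] ≈ 0.091 M.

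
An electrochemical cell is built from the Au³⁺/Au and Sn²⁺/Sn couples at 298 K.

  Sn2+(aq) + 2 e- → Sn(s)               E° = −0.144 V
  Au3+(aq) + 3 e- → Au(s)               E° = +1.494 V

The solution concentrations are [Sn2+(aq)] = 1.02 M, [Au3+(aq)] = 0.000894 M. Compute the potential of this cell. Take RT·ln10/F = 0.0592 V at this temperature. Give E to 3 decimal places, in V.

+1.578 V

Since E°(Au³⁺/Au) > E°(Sn²⁺/Sn), Au³⁺/Au serves as the cathode.
E°cell = +1.494 − (−0.144) = +1.638 V, with n = 6 electrons transferred.
Balancing gives 2 Au3+(aq) + 3 Sn(s) → 2 Au(s) + 3 Sn2+(aq); hence Q = [Sn2+(aq)]^3 / [Au3+(aq)]^2 = 1.33×10^6 (log Q = 6.123).
Applying E = E° − (RT ln10/nF)·log Q gives +1.638 − (0.0592/6)(6.123) = +1.578 V.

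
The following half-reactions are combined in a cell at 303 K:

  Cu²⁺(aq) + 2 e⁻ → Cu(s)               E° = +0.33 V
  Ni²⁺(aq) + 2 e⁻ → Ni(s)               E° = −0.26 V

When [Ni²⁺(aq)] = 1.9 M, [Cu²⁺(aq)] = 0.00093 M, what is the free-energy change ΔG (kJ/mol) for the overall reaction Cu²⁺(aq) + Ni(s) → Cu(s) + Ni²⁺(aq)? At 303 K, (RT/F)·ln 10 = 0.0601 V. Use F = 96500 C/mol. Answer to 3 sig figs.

With Cu²⁺/Cu reduced at the cathode, E°cell = +0.33 − (−0.26) = +0.59 V and n = 2.
Here Q = [Ni²⁺(aq)] / [Cu²⁺(aq)] = 2.04×10^3 (log Q = 3.310), giving E = +0.59 − (0.0601/2)·(3.310) = +0.4905 V.
Then ΔG = −nFE = −2 × 96500 × +0.4905 J/mol = −94.7 kJ/mol.

−94.7 kJ/mol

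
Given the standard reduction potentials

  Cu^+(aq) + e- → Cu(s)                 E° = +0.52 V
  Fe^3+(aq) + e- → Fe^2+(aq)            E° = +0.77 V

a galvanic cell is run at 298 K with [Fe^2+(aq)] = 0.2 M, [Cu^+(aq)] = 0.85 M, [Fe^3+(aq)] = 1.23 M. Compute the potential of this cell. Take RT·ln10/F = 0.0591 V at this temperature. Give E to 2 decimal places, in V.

Since E°(Fe³⁺/Fe²⁺) > E°(Cu⁺/Cu), Fe³⁺/Fe²⁺ serves as the cathode.
The standard potential is +0.77 − (+0.52) = +0.25 V and the balanced reaction transfers n = 1 electron.
For the overall reaction Fe^3+(aq) + Cu(s) → Fe^2+(aq) + Cu^+(aq), Q = ([Fe^2+(aq)]·[Cu^+(aq)]) / [Fe^3+(aq)] = 0.138, giving log Q = −0.859.
E = E° − (0.0591/n)·log Q = +0.25 − (0.0591/1)(−0.859) = +0.30 V.

+0.30 V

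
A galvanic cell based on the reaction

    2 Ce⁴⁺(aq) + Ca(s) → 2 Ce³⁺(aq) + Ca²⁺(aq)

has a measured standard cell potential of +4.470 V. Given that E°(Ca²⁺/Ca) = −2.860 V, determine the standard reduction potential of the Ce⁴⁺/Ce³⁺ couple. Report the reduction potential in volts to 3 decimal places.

+1.610 V

In the reaction as written the Ce⁴⁺/Ce³⁺ couple is reduced (cathode) and Ca²⁺/Ca is oxidized (anode), so E°cell = E°(Ce⁴⁺/Ce³⁺) − E°(Ca²⁺/Ca).
E°(Ce⁴⁺/Ce³⁺) = E°cell + E°(anode) = +4.470 + (−2.860) = +1.610 V.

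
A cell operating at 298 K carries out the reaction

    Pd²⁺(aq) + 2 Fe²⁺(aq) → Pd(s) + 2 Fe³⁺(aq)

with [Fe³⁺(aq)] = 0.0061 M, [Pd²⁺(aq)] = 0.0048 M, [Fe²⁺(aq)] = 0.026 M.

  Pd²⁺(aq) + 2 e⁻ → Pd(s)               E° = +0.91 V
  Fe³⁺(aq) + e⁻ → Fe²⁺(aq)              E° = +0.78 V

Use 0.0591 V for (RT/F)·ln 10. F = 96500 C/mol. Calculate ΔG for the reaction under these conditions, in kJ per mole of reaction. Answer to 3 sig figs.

E°cell = +0.91 − (+0.78) = +0.13 V; the balanced reaction transfers n = 2 electrons.
The reaction quotient is [Fe³⁺(aq)]^2 / ([Pd²⁺(aq)]·[Fe²⁺(aq)]^2) = 11.5; by Nernst, E = +0.13 − (0.0591/2)(1.059) = +0.0987 V.
Finally ΔG = −nFE = −(2)(96500 C/mol)(+0.0987 V) = −19.0 kJ/mol.

−19.0 kJ/mol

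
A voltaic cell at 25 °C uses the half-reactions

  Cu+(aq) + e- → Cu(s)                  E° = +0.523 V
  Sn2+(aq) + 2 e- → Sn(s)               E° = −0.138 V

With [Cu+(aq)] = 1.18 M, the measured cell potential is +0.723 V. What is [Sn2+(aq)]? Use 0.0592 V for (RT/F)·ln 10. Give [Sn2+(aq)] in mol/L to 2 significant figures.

0.011 M

The Cu⁺/Cu couple has the larger reduction potential, so it is the cathode: E°cell = +0.523 − (−0.138) = +0.661 V and n = 2.
Since E = E° − (0.0592/n)·log Q, log Q = n(E° − E)/0.0592 = −2.095.
Balancing electrons gives 2 Cu+(aq) + Sn(s) → 2 Cu(s) + Sn2+(aq); thus Q = [Sn2+(aq)] / [Cu+(aq)]^2.
Solving for the unknown gives log [Sn2+(aq)] = −1.951, so [Sn2+(aq)] ≈ 0.011 M.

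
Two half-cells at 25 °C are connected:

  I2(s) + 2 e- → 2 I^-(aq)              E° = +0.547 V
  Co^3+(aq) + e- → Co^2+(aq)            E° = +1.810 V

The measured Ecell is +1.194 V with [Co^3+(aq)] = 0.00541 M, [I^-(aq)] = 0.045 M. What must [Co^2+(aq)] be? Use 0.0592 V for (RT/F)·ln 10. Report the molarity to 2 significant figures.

0.0036 M

With Co³⁺/Co²⁺ at the cathode and I₂/I⁻ at the anode, E°cell = +1.810 − (+0.547) = +1.263 V (n = 2).
From the Nernst equation, log Q = n(E° − E)/0.0592 = 2·(+1.263 − (+1.194))/0.0592 = 2.331.
The balanced reaction is 2 Co^3+(aq) + 2 I^-(aq) → 2 Co^2+(aq) + I2(s), so Q = [Co^2+(aq)]^2 / ([Co^3+(aq)]^2·[I^-(aq)]^2).
Solving for the unknown gives log [Co^2+(aq)] = −2.448, so [Co^2+(aq)] ≈ 0.0036 M.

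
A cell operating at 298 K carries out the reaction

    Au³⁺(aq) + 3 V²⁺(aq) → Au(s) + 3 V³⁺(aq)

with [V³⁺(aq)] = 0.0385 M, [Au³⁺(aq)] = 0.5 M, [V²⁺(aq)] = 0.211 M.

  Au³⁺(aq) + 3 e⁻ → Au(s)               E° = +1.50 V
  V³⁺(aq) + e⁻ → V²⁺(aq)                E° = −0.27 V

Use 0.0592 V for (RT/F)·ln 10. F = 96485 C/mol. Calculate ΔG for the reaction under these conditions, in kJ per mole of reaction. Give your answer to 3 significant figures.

The standard cell potential is +1.50 − (−0.27) = +1.77 V, with n = 3 electrons in the balanced equation.
The reaction quotient is [V³⁺(aq)]^3 / ([Au³⁺(aq)]·[V²⁺(aq)]^3) = 0.0121; by Nernst, E = +1.77 − (0.0592/3)(−1.915) = +1.8078 V.
ΔG = −nFE = −(3)(96485)(+1.8078) J/mol = −523 kJ/mol.

−523 kJ/mol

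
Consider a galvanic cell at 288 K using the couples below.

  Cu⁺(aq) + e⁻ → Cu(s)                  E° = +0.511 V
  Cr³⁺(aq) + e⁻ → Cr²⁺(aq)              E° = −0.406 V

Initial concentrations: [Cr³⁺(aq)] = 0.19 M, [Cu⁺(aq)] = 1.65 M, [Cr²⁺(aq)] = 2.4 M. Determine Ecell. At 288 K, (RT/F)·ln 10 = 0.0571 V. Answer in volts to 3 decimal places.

The Cu⁺/Cu couple has the more positive E°, so it is the cathode; Cr³⁺/Cr²⁺ is the anode.
The standard potential is +0.511 − (−0.406) = +0.917 V and the balanced reaction transfers n = 1 electron.
The balanced reaction is Cu⁺(aq) + Cr²⁺(aq) → Cu(s) + Cr³⁺(aq), so Q = [Cr³⁺(aq)] / ([Cu⁺(aq)]·[Cr²⁺(aq)]) = 0.048 and log Q = −1.319.
By the Nernst equation, E = +0.917 − (0.0571/1)·(−1.319) = +0.992 V.

+0.992 V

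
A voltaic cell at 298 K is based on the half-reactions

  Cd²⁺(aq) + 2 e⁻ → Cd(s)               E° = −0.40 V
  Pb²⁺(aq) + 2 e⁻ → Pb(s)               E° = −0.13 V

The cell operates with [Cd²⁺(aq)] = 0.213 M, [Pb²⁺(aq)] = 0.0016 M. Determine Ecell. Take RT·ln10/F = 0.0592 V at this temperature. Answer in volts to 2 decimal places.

Pb²⁺/Pb is reduced (cathode, E° = −0.13 V) and Cd²⁺/Cd is oxidized (anode).
The standard potential is −0.13 − (−0.40) = +0.27 V and the balanced reaction transfers n = 2 electrons.
For the overall reaction Pb²⁺(aq) + Cd(s) → Pb(s) + Cd²⁺(aq), Q = [Cd²⁺(aq)] / [Pb²⁺(aq)] = 133, giving log Q = 2.124.
Applying E = E° − (RT ln10/nF)·log Q gives +0.27 − (0.0592/2)(2.124) = +0.21 V.

+0.21 V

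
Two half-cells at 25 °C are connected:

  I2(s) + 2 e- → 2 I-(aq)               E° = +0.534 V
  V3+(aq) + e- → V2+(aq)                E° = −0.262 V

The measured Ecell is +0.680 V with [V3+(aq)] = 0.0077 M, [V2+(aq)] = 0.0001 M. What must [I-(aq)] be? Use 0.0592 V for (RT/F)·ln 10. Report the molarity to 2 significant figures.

I₂/I⁻ is the cathode (higher E°); E°cell = +0.534 − (−0.262) = +0.796 V with n = 2.
From the Nernst equation, log Q = n(E° − E)/0.0592 = 2·(+0.796 − (+0.680))/0.0592 = 3.919.
Balancing electrons gives I2(s) + 2 V2+(aq) → 2 I-(aq) + 2 V3+(aq); thus Q = ([I-(aq)]^2·[V3+(aq)]^2) / [V2+(aq)]^2.
Substituting the known concentrations and solving, log [I-(aq)] = 0.073 and [I-(aq)] = 1.2 M.

1.2 M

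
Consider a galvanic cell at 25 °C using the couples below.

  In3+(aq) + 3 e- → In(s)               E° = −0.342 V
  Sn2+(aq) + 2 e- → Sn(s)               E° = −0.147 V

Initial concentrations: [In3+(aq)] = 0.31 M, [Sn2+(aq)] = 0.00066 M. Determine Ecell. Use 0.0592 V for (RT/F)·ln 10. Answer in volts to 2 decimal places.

+0.11 V

The Sn²⁺/Sn couple has the more positive E°, so it is the cathode; In³⁺/In is the anode.
E°cell = E°cat − E°an = −0.147 − (−0.342) = +0.195 V; n = 6.
For the overall reaction 3 Sn2+(aq) + 2 In(s) → 3 Sn(s) + 2 In3+(aq), Q = [In3+(aq)]^2 / [Sn2+(aq)]^3 = 3.34×10^8, giving log Q = 8.524.
E = E° − (0.0592/n)·log Q = +0.195 − (0.0592/6)(8.524) = +0.11 V.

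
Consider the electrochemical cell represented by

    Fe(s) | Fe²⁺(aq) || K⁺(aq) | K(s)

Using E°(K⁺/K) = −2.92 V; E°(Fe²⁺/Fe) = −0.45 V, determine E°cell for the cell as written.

−2.47 V

By convention the left-hand electrode in cell notation is the anode (oxidation) and the right-hand electrode is the cathode (reduction).
E°cell = E°(right) − E°(left) = −2.92 − (−0.45) = −2.47 V.
The negative sign shows that, as written, the cell would require an external voltage to drive the reaction.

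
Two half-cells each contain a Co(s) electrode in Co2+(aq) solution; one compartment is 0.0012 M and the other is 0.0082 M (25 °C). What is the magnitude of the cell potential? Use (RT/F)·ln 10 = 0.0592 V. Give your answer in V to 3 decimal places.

For a concentration cell E°cell = 0, since both electrodes use the same couple.
The compartment with the higher Co2+(aq) concentration (0.0082 M) acts as the cathode; ions are reduced there and produced at the dilute (0.0012 M) anode.
With n = 2, Ecell = −(0.0592/2)·log([dilute]/[conc]) = −(0.0592/2)·log(0.0012/0.0082) = +0.025 V.

0.025 V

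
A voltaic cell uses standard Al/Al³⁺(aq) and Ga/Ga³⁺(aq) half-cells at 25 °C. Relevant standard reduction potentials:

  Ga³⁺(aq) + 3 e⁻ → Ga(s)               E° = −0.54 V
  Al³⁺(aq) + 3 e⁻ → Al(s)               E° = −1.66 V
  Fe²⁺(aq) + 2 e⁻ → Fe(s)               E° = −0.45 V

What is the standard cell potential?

+1.12 V

The Ga³⁺/Ga couple has the higher E°, so Ga ion is reduced (cathode) and Al is oxidized (anode).
E°cell = E°(cathode) − E°(anode) = −0.54 − (−1.66) = +1.12 V.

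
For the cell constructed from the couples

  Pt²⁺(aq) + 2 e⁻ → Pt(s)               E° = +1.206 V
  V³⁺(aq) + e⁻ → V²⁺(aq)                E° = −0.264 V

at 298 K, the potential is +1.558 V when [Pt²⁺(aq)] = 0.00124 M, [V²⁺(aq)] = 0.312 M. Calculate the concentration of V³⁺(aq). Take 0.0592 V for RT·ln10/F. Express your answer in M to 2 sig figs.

0.00036 M

The Pt²⁺/Pt couple has the larger reduction potential, so it is the cathode: E°cell = +1.206 − (−0.264) = +1.470 V and n = 2.
Since E = E° − (0.0592/n)·log Q, log Q = n(E° − E)/0.0592 = −2.973.
The balanced reaction is Pt²⁺(aq) + 2 V²⁺(aq) → Pt(s) + 2 V³⁺(aq), so Q = [V³⁺(aq)]^2 / ([Pt²⁺(aq)]·[V²⁺(aq)]^2).
Substituting the known concentrations and solving, log [V³⁺(aq)] = −3.446 and [V³⁺(aq)] = 0.00036 M.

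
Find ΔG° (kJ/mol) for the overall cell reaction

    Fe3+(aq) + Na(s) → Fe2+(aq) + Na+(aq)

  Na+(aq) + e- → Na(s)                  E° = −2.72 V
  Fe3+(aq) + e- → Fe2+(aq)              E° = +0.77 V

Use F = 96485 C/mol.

−337 kJ/mol

In the reaction as written Fe3+(aq) is reduced, so the Fe³⁺/Fe²⁺ couple is the cathode and Na⁺/Na is the anode.
E°cell = +0.77 − (−2.72) = +3.49 V; balancing electrons gives n = 1.
ΔG° = −nFE°cell = −(1)(96485)(+3.49) J/mol = −337 kJ/mol.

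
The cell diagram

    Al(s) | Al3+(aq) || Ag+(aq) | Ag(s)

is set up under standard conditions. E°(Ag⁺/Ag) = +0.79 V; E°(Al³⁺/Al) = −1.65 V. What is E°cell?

+2.44 V

By convention the left-hand electrode in cell notation is the anode (oxidation) and the right-hand electrode is the cathode (reduction).
E°cell = E°(right) − E°(left) = +0.79 − (−1.65) = +2.44 V.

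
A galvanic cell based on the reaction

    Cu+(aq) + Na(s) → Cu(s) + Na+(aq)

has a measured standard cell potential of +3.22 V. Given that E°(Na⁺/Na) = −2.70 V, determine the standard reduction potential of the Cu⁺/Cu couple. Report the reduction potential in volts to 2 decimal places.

+0.52 V

In the reaction as written the Cu⁺/Cu couple is reduced (cathode) and Na⁺/Na is oxidized (anode), so E°cell = E°(Cu⁺/Cu) − E°(Na⁺/Na).
E°(Cu⁺/Cu) = E°cell + E°(anode) = +3.22 + (−2.70) = +0.52 V.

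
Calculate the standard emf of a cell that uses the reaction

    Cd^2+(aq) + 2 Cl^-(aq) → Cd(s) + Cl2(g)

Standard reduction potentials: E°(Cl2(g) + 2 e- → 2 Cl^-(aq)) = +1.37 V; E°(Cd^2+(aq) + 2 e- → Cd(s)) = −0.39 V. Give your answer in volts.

Cd^2+(aq) gains electrons, so the Cd²⁺/Cd couple is the cathode; the Cl₂/Cl⁻ couple is the anode.
E°cell = E°(cathode) − E°(anode) = −0.39 − (+1.37) = −1.76 V.
The negative E°cell means the reaction is non-spontaneous in the direction written.

−1.76 V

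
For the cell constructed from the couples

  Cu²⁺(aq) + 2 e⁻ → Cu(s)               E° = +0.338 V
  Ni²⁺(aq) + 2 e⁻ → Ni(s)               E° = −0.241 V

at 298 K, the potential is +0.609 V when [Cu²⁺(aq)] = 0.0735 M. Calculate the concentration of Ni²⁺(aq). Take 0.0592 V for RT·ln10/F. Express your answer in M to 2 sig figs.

The Cu²⁺/Cu couple has the larger reduction potential, so it is the cathode: E°cell = +0.338 − (−0.241) = +0.579 V and n = 2.
Since E = E° − (0.0592/n)·log Q, log Q = n(E° − E)/0.0592 = −1.014.
The balanced reaction is Cu²⁺(aq) + Ni(s) → Cu(s) + Ni²⁺(aq), so Q = [Ni²⁺(aq)] / [Cu²⁺(aq)].
Substituting the known concentrations and solving, log [Ni²⁺(aq)] = −2.148 and [Ni²⁺(aq)] = 0.0071 M.

0.0071 M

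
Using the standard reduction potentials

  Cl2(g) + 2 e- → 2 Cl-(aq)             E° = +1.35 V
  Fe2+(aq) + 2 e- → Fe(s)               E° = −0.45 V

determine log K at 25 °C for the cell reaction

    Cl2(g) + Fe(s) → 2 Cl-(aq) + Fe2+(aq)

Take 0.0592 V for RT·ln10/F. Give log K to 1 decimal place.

The Cl₂/Cl⁻ couple is reduced (cathode); E°cell = +1.35 − (−0.45) = +1.80 V with n = 2.
At equilibrium E = 0, so log K = nE°cell / 0.0592 = (2)(+1.80) / 0.0592 = 60.8.

log K = 60.8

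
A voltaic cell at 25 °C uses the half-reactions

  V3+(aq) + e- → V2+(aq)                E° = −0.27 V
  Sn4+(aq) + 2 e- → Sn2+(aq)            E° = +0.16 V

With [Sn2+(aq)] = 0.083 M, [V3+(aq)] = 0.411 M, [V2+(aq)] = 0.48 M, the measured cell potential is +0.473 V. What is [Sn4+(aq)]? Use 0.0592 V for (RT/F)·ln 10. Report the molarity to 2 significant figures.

The Sn⁴⁺/Sn²⁺ couple has the larger reduction potential, so it is the cathode: E°cell = +0.16 − (−0.27) = +0.43 V and n = 2.
Since E = E° − (0.0592/n)·log Q, log Q = n(E° − E)/0.0592 = −1.453.
The balanced reaction is Sn4+(aq) + 2 V2+(aq) → Sn2+(aq) + 2 V3+(aq), so Q = ([Sn2+(aq)]·[V3+(aq)]^2) / ([Sn4+(aq)]·[V2+(aq)]^2).
Isolating [Sn4+(aq)] in Q = 10^{−1.453} yields log [Sn4+(aq)] = 0.237, i.e. 1.7 M.

1.7 M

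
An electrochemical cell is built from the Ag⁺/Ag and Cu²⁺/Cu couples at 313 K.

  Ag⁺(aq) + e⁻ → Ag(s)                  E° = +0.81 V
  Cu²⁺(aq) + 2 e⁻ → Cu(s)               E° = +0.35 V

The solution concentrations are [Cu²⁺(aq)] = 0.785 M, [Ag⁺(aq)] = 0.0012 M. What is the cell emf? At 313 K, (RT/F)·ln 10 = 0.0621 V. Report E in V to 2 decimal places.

+0.28 V

Ag⁺/Ag is reduced (cathode, E° = +0.81 V) and Cu²⁺/Cu is oxidized (anode).
The standard potential is +0.81 − (+0.35) = +0.46 V and the balanced reaction transfers n = 2 electrons.
The balanced reaction is 2 Ag⁺(aq) + Cu(s) → 2 Ag(s) + Cu²⁺(aq), so Q = [Cu²⁺(aq)] / [Ag⁺(aq)]^2 = 5.45×10^5 and log Q = 5.737.
Applying E = E° − (RT ln10/nF)·log Q gives +0.46 − (0.0621/2)(5.737) = +0.28 V.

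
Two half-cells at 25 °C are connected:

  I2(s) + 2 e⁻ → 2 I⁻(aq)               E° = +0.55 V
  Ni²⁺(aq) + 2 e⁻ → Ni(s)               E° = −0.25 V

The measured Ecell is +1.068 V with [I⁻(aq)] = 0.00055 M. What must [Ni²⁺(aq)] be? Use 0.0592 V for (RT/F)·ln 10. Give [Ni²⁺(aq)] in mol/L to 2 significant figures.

0.0029 M

The I₂/I⁻ couple has the larger reduction potential, so it is the cathode: E°cell = +0.55 − (−0.25) = +0.80 V and n = 2.
From the Nernst equation, log Q = n(E° − E)/0.0592 = 2·(+0.80 − (+1.068))/0.0592 = −9.054.
Balancing electrons gives I2(s) + Ni(s) → 2 I⁻(aq) + Ni²⁺(aq); thus Q = [I⁻(aq)]^2·[Ni²⁺(aq)].
Substituting the known concentrations and solving, log [Ni²⁺(aq)] = −2.535 and [Ni²⁺(aq)] = 0.0029 M.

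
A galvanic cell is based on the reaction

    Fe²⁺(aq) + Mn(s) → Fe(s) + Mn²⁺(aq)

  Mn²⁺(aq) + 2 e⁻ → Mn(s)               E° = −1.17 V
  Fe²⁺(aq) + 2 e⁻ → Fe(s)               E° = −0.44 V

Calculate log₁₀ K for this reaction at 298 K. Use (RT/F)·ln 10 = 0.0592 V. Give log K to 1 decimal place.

log K = 24.7

The Fe²⁺/Fe couple is reduced (cathode); E°cell = −0.44 − (−1.17) = +0.73 V with n = 2.
At equilibrium E = 0, so log K = nE°cell / 0.0592 = (2)(+0.73) / 0.0592 = 24.7.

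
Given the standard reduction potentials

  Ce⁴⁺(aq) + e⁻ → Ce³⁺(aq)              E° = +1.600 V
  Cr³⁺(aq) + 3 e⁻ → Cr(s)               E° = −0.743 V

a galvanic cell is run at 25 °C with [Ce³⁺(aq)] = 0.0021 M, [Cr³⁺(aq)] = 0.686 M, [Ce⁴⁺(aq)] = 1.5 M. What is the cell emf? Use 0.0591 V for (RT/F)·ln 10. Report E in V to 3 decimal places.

+2.515 V

Since E°(Ce⁴⁺/Ce³⁺) > E°(Cr³⁺/Cr), Ce⁴⁺/Ce³⁺ serves as the cathode.
E°cell = +1.600 − (−0.743) = +2.343 V, with n = 3 electrons transferred.
Balancing gives 3 Ce⁴⁺(aq) + Cr(s) → 3 Ce³⁺(aq) + Cr³⁺(aq); hence Q = ([Ce³⁺(aq)]^3·[Cr³⁺(aq)]) / [Ce⁴⁺(aq)]^3 = 1.88×10^−9 (log Q = −8.725).
Applying E = E° − (RT ln10/nF)·log Q gives +2.343 − (0.0591/3)(−8.725) = +2.515 V.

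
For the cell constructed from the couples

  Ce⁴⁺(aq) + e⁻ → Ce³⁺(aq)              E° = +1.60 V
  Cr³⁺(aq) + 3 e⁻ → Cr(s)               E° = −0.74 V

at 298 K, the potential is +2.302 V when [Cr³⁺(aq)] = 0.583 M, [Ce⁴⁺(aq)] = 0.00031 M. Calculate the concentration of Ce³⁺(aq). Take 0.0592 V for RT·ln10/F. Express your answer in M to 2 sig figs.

Ce⁴⁺/Ce³⁺ is the cathode (higher E°); E°cell = +1.60 − (−0.74) = +2.34 V with n = 3.
Since E = E° − (0.0592/n)·log Q, log Q = n(E° − E)/0.0592 = 1.926.
The balanced reaction is 3 Ce⁴⁺(aq) + Cr(s) → 3 Ce³⁺(aq) + Cr³⁺(aq), so Q = ([Ce³⁺(aq)]^3·[Cr³⁺(aq)]) / [Ce⁴⁺(aq)]^3.
Substituting the known concentrations and solving, log [Ce³⁺(aq)] = −2.789 and [Ce³⁺(aq)] = 0.0016 M.

0.0016 M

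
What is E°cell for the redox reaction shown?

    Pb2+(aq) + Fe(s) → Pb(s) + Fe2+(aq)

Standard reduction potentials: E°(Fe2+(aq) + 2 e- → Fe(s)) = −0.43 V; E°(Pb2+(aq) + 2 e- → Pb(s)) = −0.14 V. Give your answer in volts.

+0.29 V

Pb2+(aq) gains electrons, so the Pb²⁺/Pb couple is the cathode; the Fe²⁺/Fe couple is the anode.
E°cell = E°(cathode) − E°(anode) = −0.14 − (−0.43) = +0.29 V.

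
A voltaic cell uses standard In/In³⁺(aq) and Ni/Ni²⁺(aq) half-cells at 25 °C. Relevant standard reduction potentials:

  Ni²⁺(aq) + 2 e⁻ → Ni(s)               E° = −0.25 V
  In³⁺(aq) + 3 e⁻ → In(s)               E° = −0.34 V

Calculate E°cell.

The Ni²⁺/Ni couple has the higher E°, so Ni ion is reduced (cathode) and In is oxidized (anode).
E°cell = E°(cathode) − E°(anode) = −0.25 − (−0.34) = +0.09 V.

+0.09 V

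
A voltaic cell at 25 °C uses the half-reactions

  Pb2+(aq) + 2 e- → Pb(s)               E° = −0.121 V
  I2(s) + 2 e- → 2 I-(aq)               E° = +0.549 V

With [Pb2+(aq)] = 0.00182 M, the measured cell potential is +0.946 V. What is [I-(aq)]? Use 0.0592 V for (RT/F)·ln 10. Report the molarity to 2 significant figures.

With I₂/I⁻ at the cathode and Pb²⁺/Pb at the anode, E°cell = +0.549 − (−0.121) = +0.670 V (n = 2).
Since E = E° − (0.0592/n)·log Q, log Q = n(E° − E)/0.0592 = −9.324.
Balancing electrons gives I2(s) + Pb(s) → 2 I-(aq) + Pb2+(aq); thus Q = [I-(aq)]^2·[Pb2+(aq)].
Solving for the unknown gives log [I-(aq)] = −3.292, so [I-(aq)] ≈ 0.00051 M.

0.00051 M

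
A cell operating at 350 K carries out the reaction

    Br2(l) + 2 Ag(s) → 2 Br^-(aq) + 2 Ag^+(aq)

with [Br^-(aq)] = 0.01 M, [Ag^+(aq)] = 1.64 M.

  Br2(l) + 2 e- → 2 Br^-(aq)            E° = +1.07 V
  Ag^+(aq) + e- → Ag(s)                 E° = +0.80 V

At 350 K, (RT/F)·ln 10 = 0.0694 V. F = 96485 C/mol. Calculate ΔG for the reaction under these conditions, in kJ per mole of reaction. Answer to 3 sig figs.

−76.0 kJ/mol

With Br₂/Br⁻ reduced at the cathode, E°cell = +1.07 − (+0.80) = +0.27 V and n = 2.
Here Q = [Br^-(aq)]^2·[Ag^+(aq)]^2 = 0.000269 (log Q = −3.570), giving E = +0.27 − (0.0694/2)·(−3.570) = +0.3939 V.
Then ΔG = −nFE = −2 × 96485 × +0.3939 J/mol = −76.0 kJ/mol.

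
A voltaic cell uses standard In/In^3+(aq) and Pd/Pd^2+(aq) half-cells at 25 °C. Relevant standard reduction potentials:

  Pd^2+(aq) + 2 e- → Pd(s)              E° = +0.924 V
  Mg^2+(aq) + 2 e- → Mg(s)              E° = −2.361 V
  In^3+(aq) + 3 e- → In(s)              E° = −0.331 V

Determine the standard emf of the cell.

+1.255 V

Of the two couples in this cell, the one with the more positive reduction potential is reduced at the cathode: here that is Pd²⁺/Pd (+0.924 V); In³⁺/In (−0.331 V) is the anode.
E°cell = E°(cathode) − E°(anode) = +0.924 − (−0.331) = +1.255 V.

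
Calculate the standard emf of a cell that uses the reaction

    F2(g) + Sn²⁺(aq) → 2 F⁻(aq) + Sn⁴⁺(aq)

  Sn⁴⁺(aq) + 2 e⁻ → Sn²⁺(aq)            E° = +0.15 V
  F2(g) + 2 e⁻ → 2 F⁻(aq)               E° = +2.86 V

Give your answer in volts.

F2(g) gains electrons, so the F₂/F⁻ couple is the cathode; the Sn⁴⁺/Sn²⁺ couple is the anode.
E°cell = E°(cathode) − E°(anode) = +2.86 − (+0.15) = +2.71 V.
The positive value indicates the reaction is spontaneous as written.

+2.71 V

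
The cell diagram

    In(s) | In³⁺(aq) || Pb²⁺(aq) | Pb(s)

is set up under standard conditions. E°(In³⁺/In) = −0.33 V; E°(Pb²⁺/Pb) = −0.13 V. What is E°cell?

By convention the left-hand electrode in cell notation is the anode (oxidation) and the right-hand electrode is the cathode (reduction).
E°cell = E°(right) − E°(left) = −0.13 − (−0.33) = +0.20 V.

+0.20 V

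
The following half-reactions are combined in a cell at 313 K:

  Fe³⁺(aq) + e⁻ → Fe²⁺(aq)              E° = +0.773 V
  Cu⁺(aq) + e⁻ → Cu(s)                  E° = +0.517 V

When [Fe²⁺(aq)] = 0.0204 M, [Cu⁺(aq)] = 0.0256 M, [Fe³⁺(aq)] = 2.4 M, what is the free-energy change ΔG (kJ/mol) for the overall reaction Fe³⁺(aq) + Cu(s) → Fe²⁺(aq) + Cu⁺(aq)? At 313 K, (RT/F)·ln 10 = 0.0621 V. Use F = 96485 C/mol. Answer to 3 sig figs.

The standard cell potential is +0.773 − (+0.517) = +0.256 V, with n = 1 electron in the balanced equation.
Q = ([Fe²⁺(aq)]·[Cu⁺(aq)]) / [Fe³⁺(aq)] = 0.000218, so log Q = −3.662 and E = +0.256 − (0.0621/1)(−3.662) = +0.4834 V.
Then ΔG = −nFE = −1 × 96485 × +0.4834 J/mol = −46.6 kJ/mol.

−46.6 kJ/mol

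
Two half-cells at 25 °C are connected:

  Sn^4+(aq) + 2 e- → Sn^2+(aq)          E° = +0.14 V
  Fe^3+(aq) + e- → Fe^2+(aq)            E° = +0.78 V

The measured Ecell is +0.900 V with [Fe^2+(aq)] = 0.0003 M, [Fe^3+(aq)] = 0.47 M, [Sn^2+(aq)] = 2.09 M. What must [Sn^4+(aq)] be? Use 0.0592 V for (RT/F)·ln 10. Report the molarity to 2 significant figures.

0.0084 M

Fe³⁺/Fe²⁺ is the cathode (higher E°); E°cell = +0.78 − (+0.14) = +0.64 V with n = 2.
From the Nernst equation, log Q = n(E° − E)/0.0592 = 2·(+0.64 − (+0.900))/0.0592 = −8.784.
For 2 Fe^3+(aq) + Sn^2+(aq) → 2 Fe^2+(aq) + Sn^4+(aq), the reaction quotient is Q = ([Fe^2+(aq)]^2·[Sn^4+(aq)]) / ([Fe^3+(aq)]^2·[Sn^2+(aq)]).
Isolating [Sn^4+(aq)] in Q = 10^{−8.784} yields log [Sn^4+(aq)] = −2.074, i.e. 0.0084 M.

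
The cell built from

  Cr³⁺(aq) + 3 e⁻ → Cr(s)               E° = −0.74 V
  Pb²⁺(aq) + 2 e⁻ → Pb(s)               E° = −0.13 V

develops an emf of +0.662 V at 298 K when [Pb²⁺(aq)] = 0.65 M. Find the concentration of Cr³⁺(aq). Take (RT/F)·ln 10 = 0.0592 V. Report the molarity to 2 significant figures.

With Pb²⁺/Pb at the cathode and Cr³⁺/Cr at the anode, E°cell = −0.13 − (−0.74) = +0.61 V (n = 6).
From the Nernst equation, log Q = n(E° − E)/0.0592 = 6·(+0.61 − (+0.662))/0.0592 = −5.270.
For 3 Pb²⁺(aq) + 2 Cr(s) → 3 Pb(s) + 2 Cr³⁺(aq), the reaction quotient is Q = [Cr³⁺(aq)]^2 / [Pb²⁺(aq)]^3.
Solving for the unknown gives log [Cr³⁺(aq)] = −2.916, so [Cr³⁺(aq)] ≈ 0.0012 M.

0.0012 M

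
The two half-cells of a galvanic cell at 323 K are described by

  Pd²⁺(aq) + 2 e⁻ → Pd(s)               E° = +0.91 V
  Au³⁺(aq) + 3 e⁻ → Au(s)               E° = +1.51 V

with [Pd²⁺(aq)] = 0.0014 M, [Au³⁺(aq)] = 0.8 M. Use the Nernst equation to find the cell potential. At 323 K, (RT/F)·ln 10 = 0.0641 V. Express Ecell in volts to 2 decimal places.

+0.69 V

Au³⁺/Au is reduced (cathode, E° = +1.51 V) and Pd²⁺/Pd is oxidized (anode).
E°cell = E°cat − E°an = +1.51 − (+0.91) = +0.60 V; n = 6.
For the overall reaction 2 Au³⁺(aq) + 3 Pd(s) → 2 Au(s) + 3 Pd²⁺(aq), Q = [Pd²⁺(aq)]^3 / [Au³⁺(aq)]^2 = 4.29×10^−9, giving log Q = −8.368.
By the Nernst equation, E = +0.60 − (0.0641/6)·(−8.368) = +0.69 V.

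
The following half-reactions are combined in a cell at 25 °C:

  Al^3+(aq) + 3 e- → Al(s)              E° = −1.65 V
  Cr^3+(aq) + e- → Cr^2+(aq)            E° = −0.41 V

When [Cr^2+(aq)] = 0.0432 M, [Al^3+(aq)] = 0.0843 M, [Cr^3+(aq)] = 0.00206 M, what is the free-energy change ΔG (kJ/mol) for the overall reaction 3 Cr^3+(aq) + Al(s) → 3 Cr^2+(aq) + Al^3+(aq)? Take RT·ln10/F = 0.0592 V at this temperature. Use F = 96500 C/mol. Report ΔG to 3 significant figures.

E°cell = −0.41 − (−1.65) = +1.24 V; the balanced reaction transfers n = 3 electrons.
The reaction quotient is ([Cr^2+(aq)]^3·[Al^3+(aq)]) / [Cr^3+(aq)]^3 = 777; by Nernst, E = +1.24 − (0.0592/3)(2.891) = +1.1830 V.
ΔG = −nFE = −(3)(96500)(+1.1830) J/mol = −342 kJ/mol.

−342 kJ/mol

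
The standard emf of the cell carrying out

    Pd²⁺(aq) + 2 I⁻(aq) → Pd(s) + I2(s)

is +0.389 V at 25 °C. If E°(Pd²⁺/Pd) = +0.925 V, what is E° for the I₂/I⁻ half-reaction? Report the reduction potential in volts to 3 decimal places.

In the reaction as written the Pd²⁺/Pd couple is reduced (cathode) and I₂/I⁻ is oxidized (anode), so E°cell = E°(Pd²⁺/Pd) − E°(I₂/I⁻).
E°(I₂/I⁻) = E°(cathode) − E°cell = +0.925 − (+0.389) = +0.536 V.

+0.536 V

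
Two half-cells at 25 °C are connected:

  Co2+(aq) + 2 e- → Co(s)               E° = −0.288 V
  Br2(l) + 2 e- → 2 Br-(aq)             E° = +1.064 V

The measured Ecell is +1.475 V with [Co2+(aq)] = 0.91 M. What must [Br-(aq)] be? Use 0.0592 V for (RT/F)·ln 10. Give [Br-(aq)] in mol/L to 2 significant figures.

0.0088 M

With Br₂/Br⁻ at the cathode and Co²⁺/Co at the anode, E°cell = +1.064 − (−0.288) = +1.352 V (n = 2).
Rearranging E = E° − (0.0592/n)·log Q gives log Q = 2(+1.352 − (+1.475))/0.0592 = −4.155.
For Br2(l) + Co(s) → 2 Br-(aq) + Co2+(aq), the reaction quotient is Q = [Br-(aq)]^2·[Co2+(aq)].
Solving for the unknown gives log [Br-(aq)] = −2.057, so [Br-(aq)] ≈ 0.0088 M.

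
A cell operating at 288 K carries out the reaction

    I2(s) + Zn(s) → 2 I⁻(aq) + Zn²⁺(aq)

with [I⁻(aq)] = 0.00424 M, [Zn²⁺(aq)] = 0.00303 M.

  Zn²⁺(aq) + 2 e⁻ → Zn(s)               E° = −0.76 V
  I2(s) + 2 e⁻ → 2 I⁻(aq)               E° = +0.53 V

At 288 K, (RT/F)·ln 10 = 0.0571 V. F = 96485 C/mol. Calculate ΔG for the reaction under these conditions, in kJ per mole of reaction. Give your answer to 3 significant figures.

−289 kJ/mol

With I₂/I⁻ reduced at the cathode, E°cell = +0.53 − (−0.76) = +1.29 V and n = 2.
Here Q = [I⁻(aq)]^2·[Zn²⁺(aq)] = 5.45×10^−8 (log Q = −7.264), giving E = +1.29 − (0.0571/2)·(−7.264) = +1.4974 V.
Then ΔG = −nFE = −2 × 96485 × +1.4974 J/mol = −289 kJ/mol.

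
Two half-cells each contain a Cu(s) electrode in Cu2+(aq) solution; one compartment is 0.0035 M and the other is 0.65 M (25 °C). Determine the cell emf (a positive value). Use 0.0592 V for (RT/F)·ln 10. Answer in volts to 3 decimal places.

0.067 V

For a concentration cell E°cell = 0, since both electrodes use the same couple.
The compartment with the higher Cu2+(aq) concentration (0.65 M) acts as the cathode; ions are reduced there and produced at the dilute (0.0035 M) anode.
With n = 2, Ecell = −(0.0592/2)·log([dilute]/[conc]) = −(0.0592/2)·log(0.0035/0.65) = +0.067 V.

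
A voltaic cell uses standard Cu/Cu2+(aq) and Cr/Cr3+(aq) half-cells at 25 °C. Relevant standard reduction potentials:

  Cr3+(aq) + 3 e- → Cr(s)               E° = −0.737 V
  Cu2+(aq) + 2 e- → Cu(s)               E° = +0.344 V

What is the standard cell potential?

+1.081 V

Of the two couples in this cell, the one with the more positive reduction potential is reduced at the cathode: here that is Cu²⁺/Cu (+0.344 V); Cr³⁺/Cr (−0.737 V) is the anode.
E°cell = E°(cathode) − E°(anode) = +0.344 − (−0.737) = +1.081 V.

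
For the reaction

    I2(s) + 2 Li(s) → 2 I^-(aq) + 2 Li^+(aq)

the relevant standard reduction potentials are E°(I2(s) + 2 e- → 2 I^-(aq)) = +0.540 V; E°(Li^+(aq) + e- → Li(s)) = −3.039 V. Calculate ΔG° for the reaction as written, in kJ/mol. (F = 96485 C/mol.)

−691 kJ/mol

In the reaction as written I2(s) is reduced, so the I₂/I⁻ couple is the cathode and Li⁺/Li is the anode.
E°cell = +0.540 − (−3.039) = +3.579 V; balancing electrons gives n = 2.
ΔG° = −nFE°cell = −(2)(96485)(+3.579) J/mol = −691 kJ/mol.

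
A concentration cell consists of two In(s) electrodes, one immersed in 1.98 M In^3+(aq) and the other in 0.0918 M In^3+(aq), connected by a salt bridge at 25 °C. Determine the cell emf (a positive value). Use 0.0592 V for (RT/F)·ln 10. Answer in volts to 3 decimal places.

0.026 V

For a concentration cell E°cell = 0, since both electrodes use the same couple.
The compartment with the higher In^3+(aq) concentration (1.98 M) acts as the cathode; ions are reduced there and produced at the dilute (0.0918 M) anode.
With n = 3, Ecell = −(0.0592/3)·log([dilute]/[conc]) = −(0.0592/3)·log(0.0918/1.98) = +0.026 V.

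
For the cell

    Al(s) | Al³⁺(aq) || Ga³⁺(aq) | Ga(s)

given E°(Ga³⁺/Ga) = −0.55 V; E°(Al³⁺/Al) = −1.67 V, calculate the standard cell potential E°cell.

+1.12 V

By convention the left-hand electrode in cell notation is the anode (oxidation) and the right-hand electrode is the cathode (reduction).
E°cell = E°(right) − E°(left) = −0.55 − (−1.67) = +1.12 V.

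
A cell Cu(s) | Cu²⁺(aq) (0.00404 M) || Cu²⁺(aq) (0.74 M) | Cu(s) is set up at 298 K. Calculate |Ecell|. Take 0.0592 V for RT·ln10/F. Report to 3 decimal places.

0.067 V

For a concentration cell E°cell = 0, since both electrodes use the same couple.
The compartment with the higher Cu²⁺(aq) concentration (0.74 M) acts as the cathode; ions are reduced there and produced at the dilute (0.00404 M) anode.
With n = 2, Ecell = −(0.0592/2)·log([dilute]/[conc]) = −(0.0592/2)·log(0.00404/0.74) = +0.067 V.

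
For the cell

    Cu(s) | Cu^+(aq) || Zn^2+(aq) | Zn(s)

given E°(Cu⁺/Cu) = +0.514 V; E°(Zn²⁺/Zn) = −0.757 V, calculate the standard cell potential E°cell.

By convention the left-hand electrode in cell notation is the anode (oxidation) and the right-hand electrode is the cathode (reduction).
E°cell = E°(right) − E°(left) = −0.757 − (+0.514) = −1.271 V.
The negative sign shows that, as written, the cell would require an external voltage to drive the reaction.

−1.271 V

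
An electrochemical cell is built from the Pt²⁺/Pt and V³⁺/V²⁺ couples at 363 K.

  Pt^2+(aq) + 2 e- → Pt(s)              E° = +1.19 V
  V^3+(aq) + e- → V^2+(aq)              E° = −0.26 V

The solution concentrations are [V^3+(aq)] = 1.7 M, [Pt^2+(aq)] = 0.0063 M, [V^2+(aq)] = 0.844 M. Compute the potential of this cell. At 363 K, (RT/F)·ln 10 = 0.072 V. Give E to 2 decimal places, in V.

+1.35 V

The Pt²⁺/Pt couple has the more positive E°, so it is the cathode; V³⁺/V²⁺ is the anode.
E°cell = E°cat − E°an = +1.19 − (−0.26) = +1.45 V; n = 2.
For the overall reaction Pt^2+(aq) + 2 V^2+(aq) → Pt(s) + 2 V^3+(aq), Q = [V^3+(aq)]^2 / ([Pt^2+(aq)]·[V^2+(aq)]^2) = 644, giving log Q = 2.809.
E = E° − (0.072/n)·log Q = +1.45 − (0.072/2)(2.809) = +1.35 V.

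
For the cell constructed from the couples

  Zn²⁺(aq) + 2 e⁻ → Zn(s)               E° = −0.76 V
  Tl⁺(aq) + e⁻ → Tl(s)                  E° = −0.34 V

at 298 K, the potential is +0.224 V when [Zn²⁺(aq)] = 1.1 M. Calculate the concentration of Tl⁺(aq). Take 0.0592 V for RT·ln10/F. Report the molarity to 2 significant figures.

0.00051 M

Tl⁺/Tl is the cathode (higher E°); E°cell = −0.34 − (−0.76) = +0.42 V with n = 2.
Rearranging E = E° − (0.0592/n)·log Q gives log Q = 2(+0.42 − (+0.224))/0.0592 = 6.622.
For 2 Tl⁺(aq) + Zn(s) → 2 Tl(s) + Zn²⁺(aq), the reaction quotient is Q = [Zn²⁺(aq)] / [Tl⁺(aq)]^2.
Substituting the known concentrations and solving, log [Tl⁺(aq)] = −3.290 and [Tl⁺(aq)] = 0.00051 M.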